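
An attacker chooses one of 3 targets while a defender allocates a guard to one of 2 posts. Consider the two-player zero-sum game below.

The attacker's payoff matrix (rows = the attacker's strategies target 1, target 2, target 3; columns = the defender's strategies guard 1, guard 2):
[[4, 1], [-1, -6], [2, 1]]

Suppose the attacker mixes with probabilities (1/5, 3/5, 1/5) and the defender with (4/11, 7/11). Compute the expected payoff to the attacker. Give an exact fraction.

Against (4/11, 7/11), each row's expected payoff is target 1: 23/11; target 2: -46/11; target 3: 15/11.
Taking the (1/5, 3/5, 1/5)-weighted average: (1/5)·(23/11) + (3/5)·(-46/11) + (1/5)·(15/11) = -20/11.

-20/11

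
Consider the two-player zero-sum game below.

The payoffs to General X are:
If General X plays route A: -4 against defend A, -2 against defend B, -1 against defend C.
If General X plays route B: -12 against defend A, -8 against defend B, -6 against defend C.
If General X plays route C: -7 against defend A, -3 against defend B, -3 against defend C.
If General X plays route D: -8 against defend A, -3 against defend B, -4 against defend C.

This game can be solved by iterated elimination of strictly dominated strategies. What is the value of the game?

Row route C is strictly dominated by row route A (-4>-7, -2>-3, -1>-3); eliminate route C.
Row route D is strictly dominated by row route A (-4>-8, -2>-3, -1>-4); eliminate route D.
Column defend C is strictly dominated by defend A for General Y (-4<-1, -12<-6); eliminate defend C.
Column defend B is strictly dominated by defend A for General Y (-4<-2, -12<-8); eliminate defend B.
Row route B is strictly dominated by row route A (-4>-12); eliminate route B.
Only (route A, defend A) remains, with payoff -4.

-4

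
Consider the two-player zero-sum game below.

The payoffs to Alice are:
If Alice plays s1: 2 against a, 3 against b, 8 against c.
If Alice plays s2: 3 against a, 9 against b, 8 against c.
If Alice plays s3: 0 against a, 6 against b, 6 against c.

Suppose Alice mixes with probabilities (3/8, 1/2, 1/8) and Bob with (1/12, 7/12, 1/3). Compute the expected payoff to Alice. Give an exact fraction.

Against (1/12, 7/12, 1/3), each row's expected payoff is s1: 55/12; s2: 49/6; s3: 11/2.
Taking the (3/8, 1/2, 1/8)-weighted average: (3/8)·(55/12) + (1/2)·(49/6) + (1/8)·(11/2) = 623/96.

623/96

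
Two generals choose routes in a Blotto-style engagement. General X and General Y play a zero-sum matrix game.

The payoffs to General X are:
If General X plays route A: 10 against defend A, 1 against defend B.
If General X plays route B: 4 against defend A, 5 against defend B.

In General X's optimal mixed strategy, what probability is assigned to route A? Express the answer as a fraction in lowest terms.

1/10

Row minima are 1 and 4, so General X's maximin is 4; column maxima are 10 and 5, so General Y's minimax is 5. These differ, so the equilibrium is in mixed strategies.
Let General X play route A with probability p. General Y is indifferent when 10p + 4(1−p) = p + 5(1−p), giving p = 1/10.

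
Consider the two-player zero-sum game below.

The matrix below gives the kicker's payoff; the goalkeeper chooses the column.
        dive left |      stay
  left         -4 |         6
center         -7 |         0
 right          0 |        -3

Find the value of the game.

Row center is strictly dominated by row left, so the kicker never plays it.
The remaining 2×2 game on (left, right) × (dive left, stay) has no saddle point. Let the kicker play left with probability p; indifference gives −4p = 6p − 3(1−p), so p = 3/13.
Similarly the goalkeeper's optimal q on dive left is 9/13, and the value is -4·(9/13) + (6)·(4/13) = -12/13.

-12/13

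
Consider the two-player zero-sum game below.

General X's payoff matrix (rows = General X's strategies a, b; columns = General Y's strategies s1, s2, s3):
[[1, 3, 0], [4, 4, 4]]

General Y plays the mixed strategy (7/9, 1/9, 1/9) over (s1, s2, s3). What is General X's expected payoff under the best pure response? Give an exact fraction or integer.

a: (1)·(7/9) + (3)·(1/9) + (0)·(1/9) = 10/9.
b: (4)·(7/9) + (4)·(1/9) + (4)·(1/9) = 4.
The best pure response is b with expected payoff 4.

4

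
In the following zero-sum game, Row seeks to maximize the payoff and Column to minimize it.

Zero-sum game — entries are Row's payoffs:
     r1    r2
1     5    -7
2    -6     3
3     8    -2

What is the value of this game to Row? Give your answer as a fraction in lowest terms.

12/19

Row 1 is strictly dominated by row 3, so Row never plays it.
The remaining 2×2 game on (2, 3) × (r1, r2) has no saddle point. Let Row play 2 with probability p; indifference gives −6p + 8(1−p) = 3p − 2(1−p), so p = 10/19.
Similarly Column's optimal q on r1 is 5/19, and the value is -6·(5/19) + (3)·(14/19) = 12/19.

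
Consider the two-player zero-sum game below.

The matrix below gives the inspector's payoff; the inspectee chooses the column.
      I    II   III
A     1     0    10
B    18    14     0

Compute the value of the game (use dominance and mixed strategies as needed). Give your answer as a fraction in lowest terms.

Column I is strictly dominated by II for the inspectee (it gives the inspector more in every row).
The remaining 2×2 game on (A, B) × (II, III) has no saddle point. Let the inspector play A with probability p; indifference gives 14(1−p) = 10p, so p = 7/12.
Similarly the inspectee's optimal q on II is 5/12, and the value is 0·(5/12) + (10)·(7/12) = 35/6.

35/6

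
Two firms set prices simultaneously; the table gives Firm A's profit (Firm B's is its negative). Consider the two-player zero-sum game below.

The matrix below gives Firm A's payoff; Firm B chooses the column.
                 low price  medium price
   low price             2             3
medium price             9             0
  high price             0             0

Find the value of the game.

Row high price is strictly dominated by row low price, so Firm A never plays it.
The remaining 2×2 game on (low price, medium price) × (low price, medium price) has no saddle point. Let Firm A play low price with probability p; indifference gives 2p + 9(1−p) = 3p, so p = 9/10.
Similarly Firm B's optimal q on low price is 3/10, and the value is 2·(3/10) + (3)·(7/10) = 27/10.

27/10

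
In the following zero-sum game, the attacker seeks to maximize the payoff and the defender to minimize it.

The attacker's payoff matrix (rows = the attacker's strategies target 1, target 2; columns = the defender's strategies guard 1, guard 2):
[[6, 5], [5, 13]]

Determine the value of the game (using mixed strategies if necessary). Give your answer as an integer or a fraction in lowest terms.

Row minima are 5 and 5, so the attacker's maximin is 5; column maxima are 6 and 13, so the defender's minimax is 6. These differ, so the equilibrium is in mixed strategies.
Let the attacker play target 1 with probability p. The defender is indifferent when 6p + 5(1−p) = 5p + 13(1−p), giving p = 8/9.
Let the defender play guard 1 with probability q. The attacker is indifferent when 6q + 5(1−q) = 5q + 13(1−q), giving q = 8/9.
The value is 6·(8/9) + (5)·(1/9) = 53/9.

53/9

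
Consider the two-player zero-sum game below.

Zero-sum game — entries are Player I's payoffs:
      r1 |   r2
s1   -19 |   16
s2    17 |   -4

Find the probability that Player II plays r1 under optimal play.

5/14

Row minima are -19 and -4, so Player I's maximin is -4; column maxima are 17 and 16, so Player II's minimax is 16. These differ, so the equilibrium is in mixed strategies.
Let Player II play r1 with probability q. Player I is indifferent when −19q + 16(1−q) = 17q − 4(1−q), giving q = 5/14.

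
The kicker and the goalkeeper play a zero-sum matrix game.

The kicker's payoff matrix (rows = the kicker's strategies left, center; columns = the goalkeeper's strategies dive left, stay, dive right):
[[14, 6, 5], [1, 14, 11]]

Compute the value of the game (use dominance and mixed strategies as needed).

Column stay is strictly dominated by dive right for the goalkeeper (it gives the kicker more in every row).
The remaining 2×2 game on (left, center) × (dive left, dive right) has no saddle point. Let the kicker play left with probability p; indifference gives 14p + (1−p) = 5p + 11(1−p), so p = 10/19.
Similarly the goalkeeper's optimal q on dive left is 6/19, and the value is 14·(6/19) + (5)·(13/19) = 149/19.

149/19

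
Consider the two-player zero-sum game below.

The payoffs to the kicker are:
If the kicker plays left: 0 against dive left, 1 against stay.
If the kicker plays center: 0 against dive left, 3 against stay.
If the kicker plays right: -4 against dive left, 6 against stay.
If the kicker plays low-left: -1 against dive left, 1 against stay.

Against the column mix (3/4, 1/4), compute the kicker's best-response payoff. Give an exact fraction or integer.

3/4

left: (0)·(3/4) + (1)·(1/4) = 1/4.
center: (0)·(3/4) + (3)·(1/4) = 3/4.
right: (-4)·(3/4) + (6)·(1/4) = -3/2.
low-left: (-1)·(3/4) + (1)·(1/4) = -1/2.
The best pure response is center with expected payoff 3/4.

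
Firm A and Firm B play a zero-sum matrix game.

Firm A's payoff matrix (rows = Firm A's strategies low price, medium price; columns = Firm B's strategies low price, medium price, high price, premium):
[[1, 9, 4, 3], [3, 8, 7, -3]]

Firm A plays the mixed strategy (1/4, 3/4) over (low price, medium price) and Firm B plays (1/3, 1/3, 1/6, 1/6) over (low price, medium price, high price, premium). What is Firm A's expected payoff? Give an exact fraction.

Against (1/3, 1/3, 1/6, 1/6), each row's expected payoff is low price: 9/2; medium price: 13/3.
Taking the (1/4, 3/4)-weighted average: (1/4)·(9/2) + (3/4)·(13/3) = 35/8.

35/8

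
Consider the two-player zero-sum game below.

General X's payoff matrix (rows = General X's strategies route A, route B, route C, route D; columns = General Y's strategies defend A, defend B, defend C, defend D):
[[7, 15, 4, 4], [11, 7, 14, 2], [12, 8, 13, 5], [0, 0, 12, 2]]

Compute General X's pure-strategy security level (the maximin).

The worst-case payoff for each row is route A: 4, route B: 2, route C: 5, route D: 0.
The best of these is 5.

5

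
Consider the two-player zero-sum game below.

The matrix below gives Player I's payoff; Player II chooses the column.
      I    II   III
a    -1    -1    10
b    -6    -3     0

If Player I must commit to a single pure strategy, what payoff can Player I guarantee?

-1

The worst-case payoff for each row is a: -1, b: -6.
The best of these is -1.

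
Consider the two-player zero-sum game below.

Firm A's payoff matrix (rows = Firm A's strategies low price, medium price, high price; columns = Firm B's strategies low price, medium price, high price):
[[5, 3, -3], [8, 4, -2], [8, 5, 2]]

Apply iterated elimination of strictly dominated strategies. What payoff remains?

2

Row low price is strictly dominated by row medium price (8>5, 4>3, -2>-3); eliminate low price.
Column low price is strictly dominated by medium price for Firm B (4<8, 5<8); eliminate low price.
Column medium price is strictly dominated by high price for Firm B (-2<4, 2<5); eliminate medium price.
Row medium price is strictly dominated by row high price (2>-2); eliminate medium price.
Only (high price, high price) remains, with payoff 2.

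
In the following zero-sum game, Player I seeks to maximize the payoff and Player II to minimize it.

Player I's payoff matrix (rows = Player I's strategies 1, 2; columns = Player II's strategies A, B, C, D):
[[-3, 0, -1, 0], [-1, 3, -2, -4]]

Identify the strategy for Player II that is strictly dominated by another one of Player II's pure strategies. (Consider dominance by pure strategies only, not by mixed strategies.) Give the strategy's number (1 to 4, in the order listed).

2

Player II prefers columns that give Player I less. Compare B with A: -3 < 0, -1 < 3.
So A strictly dominates B for Player II; B is strictly dominated.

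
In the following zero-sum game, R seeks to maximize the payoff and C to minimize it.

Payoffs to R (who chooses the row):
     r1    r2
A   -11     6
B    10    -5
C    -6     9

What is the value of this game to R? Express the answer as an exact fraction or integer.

Row A is strictly dominated by row C, so R never plays it.
The remaining 2×2 game on (B, C) × (r1, r2) has no saddle point. Let R play B with probability p; indifference gives 10p − 6(1−p) = −5p + 9(1−p), so p = 1/2.
Similarly C's optimal q on r1 is 7/15, and the value is 10·(7/15) + (-5)·(8/15) = 2.

2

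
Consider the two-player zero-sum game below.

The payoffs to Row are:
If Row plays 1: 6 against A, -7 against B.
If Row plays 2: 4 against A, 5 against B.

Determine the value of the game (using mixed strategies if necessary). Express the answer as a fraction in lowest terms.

Row minima are -7 and 4, so Row's maximin is 4; column maxima are 6 and 5, so Column's minimax is 5. These differ, so the equilibrium is in mixed strategies.
Let Row play 1 with probability p. Column is indifferent when 6p + 4(1−p) = −7p + 5(1−p), giving p = 1/14.
Let Column play A with probability q. Row is indifferent when 6q − 7(1−q) = 4q + 5(1−q), giving q = 6/7.
The value is 6·(6/7) + (-7)·(1/7) = 29/7.

29/7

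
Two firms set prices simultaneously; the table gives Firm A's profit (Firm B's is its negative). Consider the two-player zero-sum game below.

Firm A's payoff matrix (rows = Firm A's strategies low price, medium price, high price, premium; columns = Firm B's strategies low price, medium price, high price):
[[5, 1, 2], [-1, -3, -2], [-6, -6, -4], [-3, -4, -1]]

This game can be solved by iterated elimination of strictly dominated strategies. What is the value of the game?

Column high price is strictly dominated by medium price for Firm B (1<2, -3<-2, -6<-4, -4<-1); eliminate high price.
Row high price is strictly dominated by row low price (5>-6, 1>-6); eliminate high price.
Column low price is strictly dominated by medium price for Firm B (1<5, -3<-1, -4<-3); eliminate low price.
Row medium price is strictly dominated by row low price (1>-3); eliminate medium price.
Row premium is strictly dominated by row low price (1>-4); eliminate premium.
Only (low price, medium price) remains, with payoff 1.

1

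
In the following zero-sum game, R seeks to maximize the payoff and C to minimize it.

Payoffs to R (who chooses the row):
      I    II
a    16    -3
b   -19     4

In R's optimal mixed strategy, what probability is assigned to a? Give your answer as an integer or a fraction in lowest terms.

23/42

Row minima are -3 and -19, so R's maximin is -3; column maxima are 16 and 4, so C's minimax is 4. These differ, so the equilibrium is in mixed strategies.
Let R play a with probability p. C is indifferent when 16p − 19(1−p) = −3p + 4(1−p), giving p = 23/42.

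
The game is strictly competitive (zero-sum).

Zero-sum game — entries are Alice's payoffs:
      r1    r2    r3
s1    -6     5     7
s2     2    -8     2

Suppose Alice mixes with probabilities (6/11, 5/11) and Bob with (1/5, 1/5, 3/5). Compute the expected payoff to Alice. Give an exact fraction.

24/11

Against (1/5, 1/5, 3/5), each row's expected payoff is s1: 4; s2: 0.
Taking the (6/11, 5/11)-weighted average: (6/11)·(4) + (5/11)·(0) = 24/11.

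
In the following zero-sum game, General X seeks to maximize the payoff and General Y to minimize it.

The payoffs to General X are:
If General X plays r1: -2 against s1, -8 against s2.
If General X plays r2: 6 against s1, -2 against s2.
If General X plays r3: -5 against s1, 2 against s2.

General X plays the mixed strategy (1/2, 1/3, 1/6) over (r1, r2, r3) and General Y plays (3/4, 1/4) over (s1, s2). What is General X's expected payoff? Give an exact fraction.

-23/24

Against (3/4, 1/4), each row's expected payoff is r1: -7/2; r2: 4; r3: -13/4.
Taking the (1/2, 1/3, 1/6)-weighted average: (1/2)·(-7/2) + (1/3)·(4) + (1/6)·(-13/4) = -23/24.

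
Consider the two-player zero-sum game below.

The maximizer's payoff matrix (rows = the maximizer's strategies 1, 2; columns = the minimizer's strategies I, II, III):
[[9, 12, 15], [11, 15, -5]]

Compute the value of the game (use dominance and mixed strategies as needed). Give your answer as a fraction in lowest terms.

Column II is strictly dominated by I for the minimizer (it gives the maximizer more in every row).
The remaining 2×2 game on (1, 2) × (I, III) has no saddle point. Let the maximizer play 1 with probability p; indifference gives 9p + 11(1−p) = 15p − 5(1−p), so p = 8/11.
Similarly the minimizer's optimal q on I is 10/11, and the value is 9·(10/11) + (15)·(1/11) = 105/11.

105/11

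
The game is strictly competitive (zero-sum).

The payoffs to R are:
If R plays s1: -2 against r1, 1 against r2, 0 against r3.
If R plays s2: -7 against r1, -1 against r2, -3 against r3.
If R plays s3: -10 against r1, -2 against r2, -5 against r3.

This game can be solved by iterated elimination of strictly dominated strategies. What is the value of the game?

-2

Row s3 is strictly dominated by row s1 (-2>-10, 1>-2, 0>-5); eliminate s3.
Column r3 is strictly dominated by r1 for C (-2<0, -7<-3); eliminate r3.
Column r2 is strictly dominated by r1 for C (-2<1, -7<-1); eliminate r2.
Row s2 is strictly dominated by row s1 (-2>-7); eliminate s2.
Only (s1, r1) remains, with payoff -2.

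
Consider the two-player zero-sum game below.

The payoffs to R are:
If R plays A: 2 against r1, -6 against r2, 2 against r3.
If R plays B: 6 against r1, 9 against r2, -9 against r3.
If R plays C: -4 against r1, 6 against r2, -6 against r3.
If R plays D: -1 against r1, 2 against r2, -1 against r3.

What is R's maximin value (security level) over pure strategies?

The worst-case payoff for each row is A: -6, B: -9, C: -6, D: -1.
The best of these is -1.

-1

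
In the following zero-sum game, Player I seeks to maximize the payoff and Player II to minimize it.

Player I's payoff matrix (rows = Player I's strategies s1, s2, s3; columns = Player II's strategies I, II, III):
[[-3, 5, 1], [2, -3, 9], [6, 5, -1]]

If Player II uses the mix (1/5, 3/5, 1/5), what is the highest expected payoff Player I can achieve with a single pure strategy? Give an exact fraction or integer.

4

s1: (-3)·(1/5) + (5)·(3/5) + (1)·(1/5) = 13/5.
s2: (2)·(1/5) + (-3)·(3/5) + (9)·(1/5) = 2/5.
s3: (6)·(1/5) + (5)·(3/5) + (-1)·(1/5) = 4.
The best pure response is s3 with expected payoff 4.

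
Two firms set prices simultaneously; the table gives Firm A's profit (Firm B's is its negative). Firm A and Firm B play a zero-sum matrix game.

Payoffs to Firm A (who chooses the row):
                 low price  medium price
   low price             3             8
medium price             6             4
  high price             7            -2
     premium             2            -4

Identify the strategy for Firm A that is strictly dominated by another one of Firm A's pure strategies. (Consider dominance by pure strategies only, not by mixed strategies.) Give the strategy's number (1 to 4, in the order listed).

Compare premium with low price: 3 > 2, 8 > -4.
So low price strictly dominates premium for Firm A; premium is strictly dominated.

4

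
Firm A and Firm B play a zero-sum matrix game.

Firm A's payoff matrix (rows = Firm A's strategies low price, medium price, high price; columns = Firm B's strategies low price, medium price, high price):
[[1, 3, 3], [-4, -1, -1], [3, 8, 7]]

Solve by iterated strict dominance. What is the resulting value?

3

Row medium price is strictly dominated by row low price (1>-4, 3>-1, 3>-1); eliminate medium price.
Row low price is strictly dominated by row high price (3>1, 8>3, 7>3); eliminate low price.
Column medium price is strictly dominated by low price for Firm B (3<8); eliminate medium price.
Column high price is strictly dominated by low price for Firm B (3<7); eliminate high price.
Only (high price, low price) remains, with payoff 3.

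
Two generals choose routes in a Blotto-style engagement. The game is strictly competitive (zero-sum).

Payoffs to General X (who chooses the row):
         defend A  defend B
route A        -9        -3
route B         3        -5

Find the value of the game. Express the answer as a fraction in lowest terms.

Row minima are -9 and -5, so General X's maximin is -5; column maxima are 3 and -3, so General Y's minimax is -3. These differ, so the equilibrium is in mixed strategies.
Let General X play route A with probability p. General Y is indifferent when −9p + 3(1−p) = −3p − 5(1−p), giving p = 4/7.
Let General Y play defend A with probability q. General X is indifferent when −9q − 3(1−q) = 3q − 5(1−q), giving q = 1/7.
The value is -9·(1/7) + (-3)·(6/7) = -27/7.

-27/7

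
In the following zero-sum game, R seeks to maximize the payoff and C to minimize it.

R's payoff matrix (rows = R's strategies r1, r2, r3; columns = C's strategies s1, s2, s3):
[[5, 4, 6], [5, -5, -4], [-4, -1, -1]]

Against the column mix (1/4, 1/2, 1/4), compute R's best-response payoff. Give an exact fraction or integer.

r1: (5)·(1/4) + (4)·(1/2) + (6)·(1/4) = 19/4.
r2: (5)·(1/4) + (-5)·(1/2) + (-4)·(1/4) = -9/4.
r3: (-4)·(1/4) + (-1)·(1/2) + (-1)·(1/4) = -7/4.
The best pure response is r1 with expected payoff 19/4.

19/4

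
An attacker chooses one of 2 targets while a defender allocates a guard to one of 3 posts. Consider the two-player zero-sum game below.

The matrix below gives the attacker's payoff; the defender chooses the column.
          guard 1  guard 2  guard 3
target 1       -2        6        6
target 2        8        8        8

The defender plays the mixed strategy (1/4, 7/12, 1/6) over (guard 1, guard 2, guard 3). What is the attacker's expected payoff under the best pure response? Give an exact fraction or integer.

target 1: (-2)·(1/4) + (6)·(7/12) + (6)·(1/6) = 4.
target 2: (8)·(1/4) + (8)·(7/12) + (8)·(1/6) = 8.
The best pure response is target 2 with expected payoff 8.

8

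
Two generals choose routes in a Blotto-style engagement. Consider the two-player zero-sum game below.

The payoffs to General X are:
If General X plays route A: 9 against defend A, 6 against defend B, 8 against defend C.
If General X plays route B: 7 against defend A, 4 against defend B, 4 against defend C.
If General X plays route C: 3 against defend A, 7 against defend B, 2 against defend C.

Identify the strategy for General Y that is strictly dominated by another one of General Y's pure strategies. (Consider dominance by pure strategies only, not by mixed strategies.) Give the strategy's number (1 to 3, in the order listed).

1

General Y prefers columns that give General X less. Compare defend A with defend C: 8 < 9, 4 < 7, 2 < 3.
So defend C strictly dominates defend A for General Y; defend A is strictly dominated.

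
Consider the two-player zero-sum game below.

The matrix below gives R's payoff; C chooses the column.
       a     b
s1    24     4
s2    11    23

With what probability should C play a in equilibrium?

Row minima are 4 and 11, so R's maximin is 11; column maxima are 24 and 23, so C's minimax is 23. These differ, so the equilibrium is in mixed strategies.
Let C play a with probability q. R is indifferent when 24q + 4(1−q) = 11q + 23(1−q), giving q = 19/32.

19/32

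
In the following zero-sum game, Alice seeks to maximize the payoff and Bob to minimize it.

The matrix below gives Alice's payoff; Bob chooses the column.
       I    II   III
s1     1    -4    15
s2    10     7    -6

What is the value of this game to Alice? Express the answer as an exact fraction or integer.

Column I is strictly dominated by II for Bob (it gives Alice more in every row).
The remaining 2×2 game on (s1, s2) × (II, III) has no saddle point. Let Alice play s1 with probability p; indifference gives −4p + 7(1−p) = 15p − 6(1−p), so p = 13/32.
Similarly Bob's optimal q on II is 21/32, and the value is -4·(21/32) + (15)·(11/32) = 81/32.

81/32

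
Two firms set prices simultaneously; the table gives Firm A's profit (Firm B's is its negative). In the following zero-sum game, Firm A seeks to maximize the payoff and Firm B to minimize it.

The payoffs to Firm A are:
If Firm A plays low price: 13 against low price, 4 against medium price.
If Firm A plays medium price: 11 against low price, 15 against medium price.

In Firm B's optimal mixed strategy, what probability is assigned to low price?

Row minima are 4 and 11, so Firm A's maximin is 11; column maxima are 13 and 15, so Firm B's minimax is 13. These differ, so the equilibrium is in mixed strategies.
Let Firm B play low price with probability q. Firm A is indifferent when 13q + 4(1−q) = 11q + 15(1−q), giving q = 11/13.

11/13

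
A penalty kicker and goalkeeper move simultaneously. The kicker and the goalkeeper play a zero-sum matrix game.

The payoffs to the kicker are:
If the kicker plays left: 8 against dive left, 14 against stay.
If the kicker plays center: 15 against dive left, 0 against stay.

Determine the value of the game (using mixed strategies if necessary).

10

Row minima are 8 and 0, so the kicker's maximin is 8; column maxima are 15 and 14, so the goalkeeper's minimax is 14. These differ, so the equilibrium is in mixed strategies.
Let the kicker play left with probability p. The goalkeeper is indifferent when 8p + 15(1−p) = 14p, giving p = 5/7.
Let the goalkeeper play dive left with probability q. The kicker is indifferent when 8q + 14(1−q) = 15q, giving q = 2/3.
The value is 8·(2/3) + (14)·(1/3) = 10.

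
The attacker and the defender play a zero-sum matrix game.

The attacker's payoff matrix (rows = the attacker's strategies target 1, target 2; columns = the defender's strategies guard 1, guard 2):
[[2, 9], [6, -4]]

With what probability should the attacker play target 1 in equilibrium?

Row minima are 2 and -4, so the attacker's maximin is 2; column maxima are 6 and 9, so the defender's minimax is 6. These differ, so the equilibrium is in mixed strategies.
Let the attacker play target 1 with probability p. The defender is indifferent when 2p + 6(1−p) = 9p − 4(1−p), giving p = 10/17.

10/17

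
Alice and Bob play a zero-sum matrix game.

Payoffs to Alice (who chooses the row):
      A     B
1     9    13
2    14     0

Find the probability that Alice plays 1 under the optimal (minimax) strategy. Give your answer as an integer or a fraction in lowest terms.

7/9

Row minima are 9 and 0, so Alice's maximin is 9; column maxima are 14 and 13, so Bob's minimax is 13. These differ, so the equilibrium is in mixed strategies.
Let Alice play 1 with probability p. Bob is indifferent when 9p + 14(1−p) = 13p, giving p = 7/9.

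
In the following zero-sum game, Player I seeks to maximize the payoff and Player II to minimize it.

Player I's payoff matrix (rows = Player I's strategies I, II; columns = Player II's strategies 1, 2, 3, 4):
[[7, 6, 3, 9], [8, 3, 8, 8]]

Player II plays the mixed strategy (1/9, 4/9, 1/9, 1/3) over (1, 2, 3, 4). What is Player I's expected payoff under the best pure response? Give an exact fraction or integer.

61/9

I: (7)·(1/9) + (6)·(4/9) + (3)·(1/9) + (9)·(1/3) = 61/9.
II: (8)·(1/9) + (3)·(4/9) + (8)·(1/9) + (8)·(1/3) = 52/9.
The best pure response is I with expected payoff 61/9.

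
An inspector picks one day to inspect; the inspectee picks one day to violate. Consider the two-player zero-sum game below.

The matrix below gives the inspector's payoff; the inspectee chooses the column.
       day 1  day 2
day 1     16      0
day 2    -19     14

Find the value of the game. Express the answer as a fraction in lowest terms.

32/7

Row minima are 0 and -19, so the inspector's maximin is 0; column maxima are 16 and 14, so the inspectee's minimax is 14. These differ, so the equilibrium is in mixed strategies.
Let the inspector play day 1 with probability p. The inspectee is indifferent when 16p − 19(1−p) = 14(1−p), giving p = 33/49.
Let the inspectee play day 1 with probability q. The inspector is indifferent when 16q = −19q + 14(1−q), giving q = 2/7.
The value is 16·(2/7) + (0)·(5/7) = 32/7.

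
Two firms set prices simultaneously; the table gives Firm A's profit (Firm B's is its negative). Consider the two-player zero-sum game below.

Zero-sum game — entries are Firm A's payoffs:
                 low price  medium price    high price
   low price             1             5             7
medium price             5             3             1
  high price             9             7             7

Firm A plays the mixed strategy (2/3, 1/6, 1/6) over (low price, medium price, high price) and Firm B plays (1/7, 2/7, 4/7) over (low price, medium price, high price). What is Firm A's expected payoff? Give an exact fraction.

Against (1/7, 2/7, 4/7), each row's expected payoff is low price: 39/7; medium price: 15/7; high price: 51/7.
Taking the (2/3, 1/6, 1/6)-weighted average: (2/3)·(39/7) + (1/6)·(15/7) + (1/6)·(51/7) = 37/7.

37/7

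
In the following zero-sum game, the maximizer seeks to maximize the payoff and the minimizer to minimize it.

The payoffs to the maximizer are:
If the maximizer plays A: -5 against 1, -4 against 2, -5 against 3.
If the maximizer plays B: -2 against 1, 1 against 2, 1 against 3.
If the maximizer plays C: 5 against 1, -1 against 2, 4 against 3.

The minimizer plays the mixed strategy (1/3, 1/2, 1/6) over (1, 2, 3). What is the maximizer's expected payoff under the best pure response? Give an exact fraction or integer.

11/6

A: (-5)·(1/3) + (-4)·(1/2) + (-5)·(1/6) = -9/2.
B: (-2)·(1/3) + (1)·(1/2) + (1)·(1/6) = 0.
C: (5)·(1/3) + (-1)·(1/2) + (4)·(1/6) = 11/6.
The best pure response is C with expected payoff 11/6.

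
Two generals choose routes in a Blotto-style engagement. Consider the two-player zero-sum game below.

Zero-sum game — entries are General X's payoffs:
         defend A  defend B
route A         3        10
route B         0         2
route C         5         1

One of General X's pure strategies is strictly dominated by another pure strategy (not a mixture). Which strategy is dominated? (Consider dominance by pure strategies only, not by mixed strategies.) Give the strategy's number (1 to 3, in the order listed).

Compare route B with route A: 3 > 0, 10 > 2.
So route A strictly dominates route B for General X; route B is strictly dominated.

2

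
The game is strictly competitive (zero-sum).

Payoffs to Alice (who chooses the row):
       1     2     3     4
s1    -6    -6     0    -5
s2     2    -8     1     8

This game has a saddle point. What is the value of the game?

Row minima: -6, -8 → Alice's maximin is -6.
Column maxima: 2, -6, 1, 8 → Bob's minimax is -6.
They coincide at (s1, 2), so the value is -6.

-6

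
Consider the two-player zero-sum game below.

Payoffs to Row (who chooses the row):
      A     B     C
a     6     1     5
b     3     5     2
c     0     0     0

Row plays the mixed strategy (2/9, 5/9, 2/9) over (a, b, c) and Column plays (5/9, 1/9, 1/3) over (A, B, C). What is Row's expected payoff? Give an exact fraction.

74/27

Against (5/9, 1/9, 1/3), each row's expected payoff is a: 46/9; b: 26/9; c: 0.
Taking the (2/9, 5/9, 2/9)-weighted average: (2/9)·(46/9) + (5/9)·(26/9) + (2/9)·(0) = 74/27.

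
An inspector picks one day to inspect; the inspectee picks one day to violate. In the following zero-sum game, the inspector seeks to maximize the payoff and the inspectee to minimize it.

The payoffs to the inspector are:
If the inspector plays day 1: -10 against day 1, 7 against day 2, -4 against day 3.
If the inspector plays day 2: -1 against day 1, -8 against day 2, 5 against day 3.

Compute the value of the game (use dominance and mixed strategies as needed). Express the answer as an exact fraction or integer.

-29/8

Column day 3 is strictly dominated by day 1 for the inspectee (it gives the inspector more in every row).
The remaining 2×2 game on (day 1, day 2) × (day 1, day 2) has no saddle point. Let the inspector play day 1 with probability p; indifference gives −10p − (1−p) = 7p − 8(1−p), so p = 7/24.
Similarly the inspectee's optimal q on day 1 is 5/8, and the value is -10·(5/8) + (7)·(3/8) = -29/8.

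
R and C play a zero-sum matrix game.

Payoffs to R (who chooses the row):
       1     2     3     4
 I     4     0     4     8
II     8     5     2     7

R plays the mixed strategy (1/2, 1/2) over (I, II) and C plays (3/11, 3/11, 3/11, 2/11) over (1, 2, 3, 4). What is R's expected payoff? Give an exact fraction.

9/2

Against (3/11, 3/11, 3/11, 2/11), each row's expected payoff is I: 40/11; II: 59/11.
Taking the (1/2, 1/2)-weighted average: (1/2)·(40/11) + (1/2)·(59/11) = 9/2.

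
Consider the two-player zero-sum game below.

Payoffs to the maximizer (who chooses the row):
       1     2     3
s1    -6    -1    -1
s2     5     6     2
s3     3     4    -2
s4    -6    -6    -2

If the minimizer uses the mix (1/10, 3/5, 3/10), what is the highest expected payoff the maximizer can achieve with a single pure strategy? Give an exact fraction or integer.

s1: (-6)·(1/10) + (-1)·(3/5) + (-1)·(3/10) = -3/2.
s2: (5)·(1/10) + (6)·(3/5) + (2)·(3/10) = 47/10.
s3: (3)·(1/10) + (4)·(3/5) + (-2)·(3/10) = 21/10.
s4: (-6)·(1/10) + (-6)·(3/5) + (-2)·(3/10) = -24/5.
The best pure response is s2 with expected payoff 47/10.

47/10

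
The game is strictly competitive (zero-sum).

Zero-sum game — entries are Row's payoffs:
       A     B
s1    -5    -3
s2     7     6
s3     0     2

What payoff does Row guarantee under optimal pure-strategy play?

Row minima: -5, 6, 0 → Row's maximin is 6.
Column maxima: 7, 6 → Column's minimax is 6.
They coincide at (s2, B), so the value is 6.

6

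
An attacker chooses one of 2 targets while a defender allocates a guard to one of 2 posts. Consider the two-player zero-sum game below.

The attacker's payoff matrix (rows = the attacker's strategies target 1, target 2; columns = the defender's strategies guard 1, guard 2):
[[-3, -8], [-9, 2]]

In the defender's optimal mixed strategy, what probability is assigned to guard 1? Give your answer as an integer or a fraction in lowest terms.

5/8

Row minima are -8 and -9, so the attacker's maximin is -8; column maxima are -3 and 2, so the defender's minimax is -3. These differ, so the equilibrium is in mixed strategies.
Let the defender play guard 1 with probability q. The attacker is indifferent when −3q − 8(1−q) = −9q + 2(1−q), giving q = 5/8.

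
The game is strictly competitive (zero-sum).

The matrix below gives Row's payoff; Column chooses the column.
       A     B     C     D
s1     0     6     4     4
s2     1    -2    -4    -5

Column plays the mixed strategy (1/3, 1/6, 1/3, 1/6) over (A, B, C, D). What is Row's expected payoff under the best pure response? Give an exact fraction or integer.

3

s1: (0)·(1/3) + (6)·(1/6) + (4)·(1/3) + (4)·(1/6) = 3.
s2: (1)·(1/3) + (-2)·(1/6) + (-4)·(1/3) + (-5)·(1/6) = -13/6.
The best pure response is s1 with expected payoff 3.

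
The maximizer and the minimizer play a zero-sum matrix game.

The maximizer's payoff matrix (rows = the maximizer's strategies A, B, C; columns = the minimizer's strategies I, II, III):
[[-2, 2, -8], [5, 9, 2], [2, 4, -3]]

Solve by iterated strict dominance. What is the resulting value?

2

Column II is strictly dominated by I for the minimizer (-2<2, 5<9, 2<4); eliminate II.
Row C is strictly dominated by row B (5>2, 2>-3); eliminate C.
Column I is strictly dominated by III for the minimizer (-8<-2, 2<5); eliminate I.
Row A is strictly dominated by row B (2>-8); eliminate A.
Only (B, III) remains, with payoff 2.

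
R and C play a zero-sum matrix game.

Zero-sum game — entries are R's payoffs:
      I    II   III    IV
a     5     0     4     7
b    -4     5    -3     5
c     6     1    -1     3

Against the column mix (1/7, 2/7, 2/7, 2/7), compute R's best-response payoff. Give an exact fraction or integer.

27/7

a: (5)·(1/7) + (0)·(2/7) + (4)·(2/7) + (7)·(2/7) = 27/7.
b: (-4)·(1/7) + (5)·(2/7) + (-3)·(2/7) + (5)·(2/7) = 10/7.
c: (6)·(1/7) + (1)·(2/7) + (-1)·(2/7) + (3)·(2/7) = 12/7.
The best pure response is a with expected payoff 27/7.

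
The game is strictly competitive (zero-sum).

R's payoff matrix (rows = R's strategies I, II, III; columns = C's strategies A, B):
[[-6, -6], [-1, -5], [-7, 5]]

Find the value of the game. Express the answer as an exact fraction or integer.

-5/2

Row I is strictly dominated by row II, so R never plays it.
The remaining 2×2 game on (II, III) × (A, B) has no saddle point. Let R play II with probability p; indifference gives −p − 7(1−p) = −5p + 5(1−p), so p = 3/4.
Similarly C's optimal q on A is 5/8, and the value is -1·(5/8) + (-5)·(3/8) = -5/2.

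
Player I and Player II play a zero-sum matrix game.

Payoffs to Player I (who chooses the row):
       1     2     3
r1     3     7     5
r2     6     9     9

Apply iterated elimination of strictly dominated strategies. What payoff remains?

Column 3 is strictly dominated by 1 for Player II (3<5, 6<9); eliminate 3.
Row r1 is strictly dominated by row r2 (6>3, 9>7); eliminate r1.
Column 2 is strictly dominated by 1 for Player II (6<9); eliminate 2.
Only (r2, 1) remains, with payoff 6.

6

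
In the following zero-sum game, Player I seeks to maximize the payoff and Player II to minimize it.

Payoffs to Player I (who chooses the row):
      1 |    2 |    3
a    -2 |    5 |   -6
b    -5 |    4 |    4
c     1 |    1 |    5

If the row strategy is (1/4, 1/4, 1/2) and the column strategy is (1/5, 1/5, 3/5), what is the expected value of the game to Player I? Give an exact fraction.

Against (1/5, 1/5, 3/5), each row's expected payoff is a: -3; b: 11/5; c: 17/5.
Taking the (1/4, 1/4, 1/2)-weighted average: (1/4)·(-3) + (1/4)·(11/5) + (1/2)·(17/5) = 3/2.

3/2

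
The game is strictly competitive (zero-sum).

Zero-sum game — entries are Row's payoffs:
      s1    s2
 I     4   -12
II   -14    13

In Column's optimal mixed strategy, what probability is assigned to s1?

Row minima are -12 and -14, so Row's maximin is -12; column maxima are 4 and 13, so Column's minimax is 4. These differ, so the equilibrium is in mixed strategies.
Let Column play s1 with probability q. Row is indifferent when 4q − 12(1−q) = −14q + 13(1−q), giving q = 25/43.

25/43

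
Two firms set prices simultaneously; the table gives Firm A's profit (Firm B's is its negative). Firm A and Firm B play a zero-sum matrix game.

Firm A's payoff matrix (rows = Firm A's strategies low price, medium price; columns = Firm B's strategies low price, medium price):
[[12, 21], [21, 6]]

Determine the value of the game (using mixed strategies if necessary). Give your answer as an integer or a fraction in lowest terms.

Row minima are 12 and 6, so Firm A's maximin is 12; column maxima are 21 and 21, so Firm B's minimax is 21. These differ, so the equilibrium is in mixed strategies.
Let Firm A play low price with probability p. Firm B is indifferent when 12p + 21(1−p) = 21p + 6(1−p), giving p = 5/8.
Let Firm B play low price with probability q. Firm A is indifferent when 12q + 21(1−q) = 21q + 6(1−q), giving q = 5/8.
The value is 12·(5/8) + (21)·(3/8) = 123/8.

123/8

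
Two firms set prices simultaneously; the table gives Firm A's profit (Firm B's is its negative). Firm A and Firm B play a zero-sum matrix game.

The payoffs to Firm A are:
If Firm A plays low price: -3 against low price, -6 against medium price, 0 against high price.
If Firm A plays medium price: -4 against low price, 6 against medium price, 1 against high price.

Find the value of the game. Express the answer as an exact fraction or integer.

-42/13

Column high price is strictly dominated by low price for Firm B (it gives Firm A more in every row).
The remaining 2×2 game on (low price, medium price) × (low price, medium price) has no saddle point. Let Firm A play low price with probability p; indifference gives −3p − 4(1−p) = −6p + 6(1−p), so p = 10/13.
Similarly Firm B's optimal q on low price is 12/13, and the value is -3·(12/13) + (-6)·(1/13) = -42/13.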